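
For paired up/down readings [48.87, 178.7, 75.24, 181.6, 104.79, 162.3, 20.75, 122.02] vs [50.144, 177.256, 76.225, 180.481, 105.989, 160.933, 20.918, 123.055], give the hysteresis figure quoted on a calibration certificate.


|48.87 - 50.144| = 1.2740
|178.7 - 177.256| = 1.4440
|75.24 - 76.225| = 0.9850
|181.6 - 180.481| = 1.1190
|104.79 - 105.989| = 1.1990
|162.3 - 160.933| = 1.3670
|20.75 - 20.918| = 0.1680
|122.02 - 123.055| = 1.0350
hysteresis = max(diffs) = 1.4440

1.4440


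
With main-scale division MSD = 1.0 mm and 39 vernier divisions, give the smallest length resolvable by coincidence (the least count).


LC = MSD / n_div
= 1.0 / 39
= 0.0256

0.0256


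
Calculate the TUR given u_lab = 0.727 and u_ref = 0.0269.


TUR = u_lab / u_ref
= 0.727 / 0.0269
= 27.0260

27.0260


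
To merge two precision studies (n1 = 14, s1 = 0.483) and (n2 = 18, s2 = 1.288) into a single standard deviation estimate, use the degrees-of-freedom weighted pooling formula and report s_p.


s_p = sqrt(((n1-1)*s1^2 + (n2-1)*s2^2) / (n1+n2-2))
numerator = (14-1)*0.483^2 + (18-1)*1.288^2 = 3.032757 + 28.202048 = 31.234805
denominator = 14 + 18 - 2 = 30
s_p^2 = 31.234805 / 30 = 1.0411602
s_p = sqrt(1.0411602) = 1.0204

1.0204


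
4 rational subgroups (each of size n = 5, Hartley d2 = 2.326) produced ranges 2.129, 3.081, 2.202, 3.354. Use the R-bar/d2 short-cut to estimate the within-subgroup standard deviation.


R_bar = (2.129 + 3.081 + 2.202 + 3.354) / 4
R_bar = 10.766 / 4 = 2.6915
sigma_hat = R_bar / d2 = 2.6915 / 2.326 = 1.1571

1.1571


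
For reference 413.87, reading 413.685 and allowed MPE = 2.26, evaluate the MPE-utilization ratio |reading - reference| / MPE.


e = indication - reference = 413.685 - 413.87 = -0.1850
|e| = 0.1850
ratio = |e| / MPE = 0.1850 / 2.26
ratio = 0.0819

0.0819


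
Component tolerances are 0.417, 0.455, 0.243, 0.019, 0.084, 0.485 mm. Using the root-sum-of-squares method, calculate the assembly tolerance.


RSS = sqrt(0.417^2 + 0.455^2 + 0.243^2 + 0.019^2 + 0.084^2 + 0.485^2)
= sqrt(0.682605)
= 0.8262

0.8262


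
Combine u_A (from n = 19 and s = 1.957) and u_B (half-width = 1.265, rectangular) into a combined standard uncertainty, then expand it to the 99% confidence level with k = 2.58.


u_A = s / sqrt(n) = 1.957 / sqrt(19) = 0.44896659
u_B = half_width / sqrt(3) = 1.265 / sqrt(3) = 0.73034809
uc = sqrt(u_A^2 + u_B^2) = sqrt(0.44896659^2 + 0.73034809^2) = 0.85730936
U = k * uc = 2.58 * 0.85730936
U = 2.2119

2.2119


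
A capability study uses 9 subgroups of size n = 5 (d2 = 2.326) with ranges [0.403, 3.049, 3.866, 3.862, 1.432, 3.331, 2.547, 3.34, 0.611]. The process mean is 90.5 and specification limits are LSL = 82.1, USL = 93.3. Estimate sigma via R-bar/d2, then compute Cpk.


R_bar = (0.403 + 3.049 + 3.866 + 3.862 + 1.432 + 3.331 + 2.547 + 3.34 + 0.611) / 9 = 2.4934444
sigma = R_bar / d2 = 2.4934444 / 2.326 = 1.0719881
Cp = (USL - LSL)/(6*sigma) = (93.3 - 82.1)/(6*1.0719881) = 1.7413
Cpu = (93.3 - 90.5)/(3*1.0719881) = 0.8707
Cpl = (90.5 - 82.1)/(3*1.0719881) = 2.6120
Cpk = min(Cpu, Cpl) = 0.8707

0.8707


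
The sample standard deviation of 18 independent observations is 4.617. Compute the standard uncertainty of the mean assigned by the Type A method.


u_A = s / sqrt(n)
u_A = 4.617 / sqrt(18)
u_A = 4.617 / 4.2426407
u_A = 1.0882

1.0882


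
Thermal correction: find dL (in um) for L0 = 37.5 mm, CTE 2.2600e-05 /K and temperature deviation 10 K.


dL = L * alpha * dT
= 37.5 * 2.2600e-05 * 10
= 0.0084750 mm
dL_um = 0.0084750 * 1000 = 8.4750 um

8.4750


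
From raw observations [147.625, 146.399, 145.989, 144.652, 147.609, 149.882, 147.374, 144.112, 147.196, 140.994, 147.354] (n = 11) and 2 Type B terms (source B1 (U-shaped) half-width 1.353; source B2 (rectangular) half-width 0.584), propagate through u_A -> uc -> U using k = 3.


mean = (147.625 + 146.399 + 145.989 + 144.652 + 147.609 + 149.882 + 147.374 + 144.112 + 147.196 + 140.994 + 147.354) / 11 = 146.2896364
s = sqrt(sum((x - mean)^2)/(n-1)) = 2.3479621
u_A = s / sqrt(n) = 2.3479621 / sqrt(11) = 0.70793721
u_B1 = 1.353 / sqrt(2) = 0.95671547
u_B2 = 0.584 / sqrt(3) = 0.33717256
uc = sqrt(0.70793721^2 + 0.95671547^2 + 0.33717256^2) = 1.2369984
U = k * uc = 3 * 1.2369984
U = 3.7110

3.7110


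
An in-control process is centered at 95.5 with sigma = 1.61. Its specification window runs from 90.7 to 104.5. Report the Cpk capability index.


Cpu = (USL - mean) / (3*sigma) = (104.5 - 95.5) / (3*1.61) = 1.8634
Cpl = (mean - LSL) / (3*sigma) = (95.5 - 90.7) / (3*1.61) = 0.9938
Cpk = min(Cpu, Cpl) = 0.9938

0.9938


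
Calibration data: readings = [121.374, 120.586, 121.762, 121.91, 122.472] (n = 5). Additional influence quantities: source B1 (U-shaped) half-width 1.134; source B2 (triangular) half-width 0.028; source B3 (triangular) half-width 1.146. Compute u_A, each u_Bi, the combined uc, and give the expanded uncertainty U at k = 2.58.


mean = (121.374 + 120.586 + 121.762 + 121.91 + 122.472) / 5 = 121.6208
s = sqrt(sum((x - mean)^2)/(n-1)) = 0.69997086
u_A = s / sqrt(n) = 0.69997086 / sqrt(5) = 0.31303649
u_B1 = 1.134 / sqrt(2) = 0.80185909
u_B2 = 0.028 / sqrt(6) = 0.011430952
u_B3 = 1.146 / sqrt(6) = 0.46785254
uc = sqrt(0.31303649^2 + 0.80185909^2 + 0.011430952^2 + 0.46785254^2) = 0.97978901
U = k * uc = 2.58 * 0.97978901
U = 2.5279

2.5279


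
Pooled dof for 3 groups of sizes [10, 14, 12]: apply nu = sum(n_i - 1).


nu = sum_i (n_i - 1)
nu = ((10 - 1) + (14 - 1) + (12 - 1))
nu = 9 + 13 + 11
nu = 33

33


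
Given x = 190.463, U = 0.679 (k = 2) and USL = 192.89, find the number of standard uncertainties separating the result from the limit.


u = U / k = 0.679 / 2 = 0.3395
margin = |USL - x| = |192.89 - 190.463| = 2.427
z = margin / u = 2.427 / 0.3395
z = 7.1487

7.1487


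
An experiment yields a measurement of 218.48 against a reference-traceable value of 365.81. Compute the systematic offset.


Systematic error = measured - true
= 218.48 - 365.81
= -147.3300

-147.3300


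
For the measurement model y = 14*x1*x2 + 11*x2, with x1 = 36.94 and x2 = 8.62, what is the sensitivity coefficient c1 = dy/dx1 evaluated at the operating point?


y = 14*x1*x2 + 11*x2
dy/dx1 = 14*x2
Evaluate at x2 = 8.62: c1 = 14 * 8.62
c1 = 120.6800

120.6800


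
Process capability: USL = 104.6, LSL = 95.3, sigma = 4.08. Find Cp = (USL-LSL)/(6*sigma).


Cp = (USL - LSL) / (6 * sigma)
= (104.6 - 95.3) / (6 * 4.08)
= 9.3000 / 24.4800
= 0.3799

0.3799


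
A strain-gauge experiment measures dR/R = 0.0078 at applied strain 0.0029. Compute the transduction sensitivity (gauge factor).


GF = (dR/R) / epsilon
= 0.0078 / 0.0029
= 2.6897

2.6897


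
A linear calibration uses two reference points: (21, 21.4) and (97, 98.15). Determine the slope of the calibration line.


slope = (y2 - y1) / (x2 - x1)
= (98.15 - 21.4) / (97 - 21)
= 76.7500 / 76
= 1.0099

1.0099


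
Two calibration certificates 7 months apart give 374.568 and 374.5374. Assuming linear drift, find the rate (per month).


rate = (v2 - v1) / months
= (374.5374 - 374.568) / 7
= -0.0306 / 7
= -0.0044

-0.0044


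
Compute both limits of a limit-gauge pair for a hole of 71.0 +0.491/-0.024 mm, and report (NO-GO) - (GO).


GO = nominal - lower_tol (smallest hole = maximum material condition)
GO = 71.0 - 0.024 = 70.976
NO-GO = nominal + upper_tol (largest hole = least material condition)
NO-GO = 71.0 + 0.491 = 71.491
spread = NO-GO - GO = 71.491 - 70.976 = 0.5150

0.5150


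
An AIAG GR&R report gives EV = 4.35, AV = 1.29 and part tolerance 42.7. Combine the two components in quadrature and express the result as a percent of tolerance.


GRR = sqrt(EV^2 + AV^2) = sqrt(4.35^2 + 1.29^2) = 4.5372459
%GRR = GRR / tol * 100 = 4.5372459 / 42.7 * 100
%GRR = 10.6259

10.6259


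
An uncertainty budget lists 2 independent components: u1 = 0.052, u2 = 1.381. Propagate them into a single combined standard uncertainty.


uc = sqrt(0.052^2 + 1.381^2)
uc = sqrt(1.909865)
uc = 1.3820

1.3820


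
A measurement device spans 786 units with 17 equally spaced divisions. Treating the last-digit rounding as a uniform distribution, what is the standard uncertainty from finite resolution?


resolution = range / divisions
resolution = 786 / 17 = 46.235294
u_res = resolution / (2*sqrt(3))
u_res = 46.235294 / 3.4641016
u_res = 13.3470

13.3470


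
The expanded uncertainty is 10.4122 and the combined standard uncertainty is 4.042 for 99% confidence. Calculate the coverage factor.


k = U / uc
k = 10.4122 / 4.042
k = 2.576

2.576


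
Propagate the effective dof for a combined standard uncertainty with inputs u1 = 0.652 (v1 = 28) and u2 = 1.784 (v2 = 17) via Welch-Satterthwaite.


uc = sqrt(u1^2 + u2^2) = sqrt(0.652^2 + 1.784^2) = 1.8994104
v_eff = uc^4 / (u1^4/v1 + u2^4/v2)
= 1.8994104^4 / (0.652^4/28 + 1.784^4/17)
= 13.015931 / 0.60229518
v_eff = 21.6106

21.6106


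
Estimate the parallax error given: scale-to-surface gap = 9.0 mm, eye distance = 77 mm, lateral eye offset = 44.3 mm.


error = h * offset / d
= 9.0 * 44.3 / 77
= 5.1779

5.1779


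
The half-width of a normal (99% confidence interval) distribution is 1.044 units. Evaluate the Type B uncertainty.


u_B = half_width / 2.576
u_B = 1.044 / 2.576
u_B = 0.4053

0.4053


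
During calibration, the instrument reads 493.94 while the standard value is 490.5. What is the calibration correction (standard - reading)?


Correction = standard - reading
= 490.5 - 493.94
= -3.4400

-3.4400


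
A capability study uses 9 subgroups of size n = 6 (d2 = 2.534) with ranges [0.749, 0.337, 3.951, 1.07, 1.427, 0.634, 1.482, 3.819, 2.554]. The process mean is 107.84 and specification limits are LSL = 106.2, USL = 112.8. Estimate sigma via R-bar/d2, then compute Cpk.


R_bar = (0.749 + 0.337 + 3.951 + 1.07 + 1.427 + 0.634 + 1.482 + 3.819 + 2.554) / 9 = 1.7803333
sigma = R_bar / d2 = 1.7803333 / 2.534 = 0.70257826
Cp = (USL - LSL)/(6*sigma) = (112.8 - 106.2)/(6*0.70257826) = 1.5657
Cpu = (112.8 - 107.84)/(3*0.70257826) = 2.3532
Cpl = (107.84 - 106.2)/(3*0.70257826) = 0.7781
Cpk = min(Cpu, Cpl) = 0.7781

0.7781


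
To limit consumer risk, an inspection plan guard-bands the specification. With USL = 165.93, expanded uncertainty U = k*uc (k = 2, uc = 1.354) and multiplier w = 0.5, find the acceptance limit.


U = k * uc = 2 * 1.354 = 2.708
guard band g = w * U = 0.5 * 2.708 = 1.354
AL = USL - g = 165.93 - 1.354
AL = 164.5760

164.5760


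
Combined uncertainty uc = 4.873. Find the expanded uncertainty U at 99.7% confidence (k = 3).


U = k * uc
U = 3 * 4.873
U = 14.6190

14.6190


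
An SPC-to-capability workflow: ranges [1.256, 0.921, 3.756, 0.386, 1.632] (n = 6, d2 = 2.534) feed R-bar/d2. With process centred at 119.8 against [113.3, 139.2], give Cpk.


R_bar = (1.256 + 0.921 + 3.756 + 0.386 + 1.632) / 5 = 1.5902
sigma = R_bar / d2 = 1.5902 / 2.534 = 0.62754538
Cp = (USL - LSL)/(6*sigma) = (139.2 - 113.3)/(6*0.62754538) = 6.8787
Cpu = (139.2 - 119.8)/(3*0.62754538) = 10.3047
Cpl = (119.8 - 113.3)/(3*0.62754538) = 3.4526
Cpk = min(Cpu, Cpl) = 3.4526

3.4526


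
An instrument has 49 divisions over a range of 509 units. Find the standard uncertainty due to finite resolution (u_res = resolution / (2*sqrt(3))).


resolution = range / divisions
resolution = 509 / 49 = 10.387755
u_res = resolution / (2*sqrt(3))
u_res = 10.387755 / 3.4641016
u_res = 2.9987

2.9987


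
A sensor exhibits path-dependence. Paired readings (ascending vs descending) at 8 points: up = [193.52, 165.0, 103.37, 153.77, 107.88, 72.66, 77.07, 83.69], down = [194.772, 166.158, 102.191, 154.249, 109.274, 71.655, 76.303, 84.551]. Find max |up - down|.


|193.52 - 194.772| = 1.2520
|165.0 - 166.158| = 1.1580
|103.37 - 102.191| = 1.1790
|153.77 - 154.249| = 0.4790
|107.88 - 109.274| = 1.3940
|72.66 - 71.655| = 1.0050
|77.07 - 76.303| = 0.7670
|83.69 - 84.551| = 0.8610
hysteresis = max(diffs) = 1.3940

1.3940


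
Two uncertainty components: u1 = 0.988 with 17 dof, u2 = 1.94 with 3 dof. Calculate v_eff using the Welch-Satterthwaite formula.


uc = sqrt(u1^2 + u2^2) = sqrt(0.988^2 + 1.94^2) = 2.1770953
v_eff = uc^4 / (u1^4/v1 + u2^4/v2)
= 2.1770953^4 / (0.988^4/17 + 1.94^4/3)
= 22.465173 / 4.7776121
v_eff = 4.7022

4.7022


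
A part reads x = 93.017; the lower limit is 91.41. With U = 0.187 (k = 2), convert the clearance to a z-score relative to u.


u = U / k = 0.187 / 2 = 0.0935
margin = |LSL - x| = |91.41 - 93.017| = 1.607
z = margin / u = 1.607 / 0.0935
z = 17.1872

17.1872


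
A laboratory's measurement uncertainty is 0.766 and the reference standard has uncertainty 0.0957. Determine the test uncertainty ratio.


TUR = u_lab / u_ref
= 0.766 / 0.0957
= 8.0042

8.0042


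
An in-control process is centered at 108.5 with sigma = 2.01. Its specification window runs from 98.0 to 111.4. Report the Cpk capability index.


Cpu = (USL - mean) / (3*sigma) = (111.4 - 108.5) / (3*2.01) = 0.4809
Cpl = (mean - LSL) / (3*sigma) = (108.5 - 98.0) / (3*2.01) = 1.7413
Cpk = min(Cpu, Cpl) = 0.4809

0.4809


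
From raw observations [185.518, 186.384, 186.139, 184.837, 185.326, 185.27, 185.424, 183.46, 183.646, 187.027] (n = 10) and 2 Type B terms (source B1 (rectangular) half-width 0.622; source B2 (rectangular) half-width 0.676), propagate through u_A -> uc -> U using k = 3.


mean = (185.518 + 186.384 + 186.139 + 184.837 + 185.326 + 185.27 + 185.424 + 183.46 + 183.646 + 187.027) / 10 = 185.3031
s = sqrt(sum((x - mean)^2)/(n-1)) = 1.1186088
u_A = s / sqrt(n) = 1.1186088 / sqrt(10) = 0.35373516
u_B1 = 0.622 / sqrt(3) = 0.35911187
u_B2 = 0.676 / sqrt(3) = 0.39028878
uc = sqrt(0.35373516^2 + 0.35911187^2 + 0.39028878^2) = 0.63750704
U = k * uc = 3 * 0.63750704
U = 1.9125

1.9125


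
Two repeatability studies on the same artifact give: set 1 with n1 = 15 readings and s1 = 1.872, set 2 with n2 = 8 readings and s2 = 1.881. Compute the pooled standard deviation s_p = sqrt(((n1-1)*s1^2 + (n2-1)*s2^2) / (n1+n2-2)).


s_p = sqrt(((n1-1)*s1^2 + (n2-1)*s2^2) / (n1+n2-2))
numerator = (15-1)*1.872^2 + (8-1)*1.881^2 = 49.061376 + 24.767127 = 73.828503
denominator = 15 + 8 - 2 = 21
s_p^2 = 73.828503 / 21 = 3.515643
s_p = sqrt(3.515643) = 1.8750

1.8750


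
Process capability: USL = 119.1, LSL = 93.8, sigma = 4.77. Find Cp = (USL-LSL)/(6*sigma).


Cp = (USL - LSL) / (6 * sigma)
= (119.1 - 93.8) / (6 * 4.77)
= 25.3000 / 28.6200
= 0.8840

0.8840


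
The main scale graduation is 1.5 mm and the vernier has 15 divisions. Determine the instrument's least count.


LC = MSD / n_div
= 1.5 / 15
= 0.1000

0.1000


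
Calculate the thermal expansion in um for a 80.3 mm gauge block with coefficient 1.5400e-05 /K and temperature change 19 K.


dL = L * alpha * dT
= 80.3 * 1.5400e-05 * 19
= 0.0234958 mm
dL_um = 0.0234958 * 1000 = 23.4958 um

23.4958


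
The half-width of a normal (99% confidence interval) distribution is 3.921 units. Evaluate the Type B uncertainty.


u_B = half_width / 2.576
u_B = 3.921 / 2.576
u_B = 1.5221

1.5221


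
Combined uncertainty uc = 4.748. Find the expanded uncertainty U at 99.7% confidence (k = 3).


U = k * uc
U = 3 * 4.748
U = 14.2440

14.2440


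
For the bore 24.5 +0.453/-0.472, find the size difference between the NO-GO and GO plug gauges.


GO = nominal - lower_tol (smallest hole = maximum material condition)
GO = 24.5 - 0.472 = 24.028
NO-GO = nominal + upper_tol (largest hole = least material condition)
NO-GO = 24.5 + 0.453 = 24.953
spread = NO-GO - GO = 24.953 - 24.028 = 0.9250

0.9250


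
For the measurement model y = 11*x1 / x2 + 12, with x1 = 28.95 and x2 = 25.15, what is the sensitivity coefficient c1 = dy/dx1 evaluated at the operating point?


y = 11*x1 / x2 + 12
dy/dx1 = 11/x2
Evaluate at x2 = 25.15: c1 = 11 / 25.15
c1 = 0.4374

0.4374


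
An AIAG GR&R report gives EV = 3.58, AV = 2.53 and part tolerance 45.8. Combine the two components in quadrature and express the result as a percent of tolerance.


GRR = sqrt(EV^2 + AV^2) = sqrt(3.58^2 + 2.53^2) = 4.3837541
%GRR = GRR / tol * 100 = 4.3837541 / 45.8 * 100
%GRR = 9.5715

9.5715


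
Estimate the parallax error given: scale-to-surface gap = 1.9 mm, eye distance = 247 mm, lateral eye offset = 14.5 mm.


error = h * offset / d
= 1.9 * 14.5 / 247
= 0.1115

0.1115


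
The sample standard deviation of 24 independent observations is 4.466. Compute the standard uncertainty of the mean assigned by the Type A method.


u_A = s / sqrt(n)
u_A = 4.466 / sqrt(24)
u_A = 4.466 / 4.8989795
u_A = 0.9116

0.9116


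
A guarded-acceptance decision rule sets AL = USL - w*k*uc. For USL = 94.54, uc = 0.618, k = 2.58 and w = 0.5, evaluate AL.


U = k * uc = 2.58 * 0.618 = 1.59444
guard band g = w * U = 0.5 * 1.59444 = 0.79722
AL = USL - g = 94.54 - 0.79722
AL = 93.7428

93.7428


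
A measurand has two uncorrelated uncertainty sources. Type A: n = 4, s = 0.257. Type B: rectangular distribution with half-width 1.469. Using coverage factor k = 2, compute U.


u_A = s / sqrt(n) = 0.257 / sqrt(4) = 0.1285
u_B = half_width / sqrt(3) = 1.469 / sqrt(3) = 0.84812755
uc = sqrt(u_A^2 + u_B^2) = sqrt(0.1285^2 + 0.84812755^2) = 0.85780685
U = k * uc = 2 * 0.85780685
U = 1.7156

1.7156


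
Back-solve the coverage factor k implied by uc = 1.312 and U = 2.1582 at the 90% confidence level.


k = U / uc
k = 2.1582 / 1.312
k = 1.645

1.645


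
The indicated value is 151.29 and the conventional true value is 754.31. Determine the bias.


Systematic error = measured - true
= 151.29 - 754.31
= -603.0200

-603.0200


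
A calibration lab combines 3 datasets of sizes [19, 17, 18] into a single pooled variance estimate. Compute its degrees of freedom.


nu = sum_i (n_i - 1)
nu = ((19 - 1) + (17 - 1) + (18 - 1))
nu = 18 + 16 + 17
nu = 51

51


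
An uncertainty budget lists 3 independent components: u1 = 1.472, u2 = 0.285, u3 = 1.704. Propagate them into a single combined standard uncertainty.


uc = sqrt(1.472^2 + 0.285^2 + 1.704^2)
uc = sqrt(5.151625)
uc = 2.2697

2.2697


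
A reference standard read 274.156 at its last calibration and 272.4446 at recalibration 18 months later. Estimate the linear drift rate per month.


rate = (v2 - v1) / months
= (272.4446 - 274.156) / 18
= -1.7114 / 18
= -0.0951

-0.0951


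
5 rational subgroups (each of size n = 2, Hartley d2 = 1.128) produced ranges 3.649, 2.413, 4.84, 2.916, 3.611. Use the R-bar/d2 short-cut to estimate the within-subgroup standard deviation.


R_bar = (3.649 + 2.413 + 4.84 + 2.916 + 3.611) / 5
R_bar = 17.429 / 5 = 3.4858
sigma_hat = R_bar / d2 = 3.4858 / 1.128 = 3.0902

3.0902


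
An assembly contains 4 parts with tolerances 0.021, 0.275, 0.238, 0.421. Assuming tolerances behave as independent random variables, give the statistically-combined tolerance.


RSS = sqrt(0.021^2 + 0.275^2 + 0.238^2 + 0.421^2)
= sqrt(0.309951)
= 0.5567

0.5567


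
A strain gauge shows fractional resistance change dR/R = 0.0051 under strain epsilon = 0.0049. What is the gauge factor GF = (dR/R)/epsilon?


GF = (dR/R) / epsilon
= 0.0051 / 0.0049
= 1.0408

1.0408


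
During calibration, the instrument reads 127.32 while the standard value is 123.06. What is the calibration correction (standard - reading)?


Correction = standard - reading
= 123.06 - 127.32
= -4.2600

-4.2600


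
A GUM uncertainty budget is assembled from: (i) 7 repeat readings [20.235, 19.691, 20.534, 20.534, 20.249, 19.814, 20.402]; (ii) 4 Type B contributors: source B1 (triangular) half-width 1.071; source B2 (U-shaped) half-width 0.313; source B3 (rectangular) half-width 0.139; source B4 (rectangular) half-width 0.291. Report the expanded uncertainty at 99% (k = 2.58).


mean = (20.235 + 19.691 + 20.534 + 20.534 + 20.249 + 19.814 + 20.402) / 7 = 20.20842857
s = sqrt(sum((x - mean)^2)/(n-1)) = 0.33544044
u_A = s / sqrt(n) = 0.33544044 / sqrt(7) = 0.12678457
u_B1 = 1.071 / sqrt(6) = 0.43723392
u_B2 = 0.313 / sqrt(2) = 0.22132442
u_B3 = 0.139 / sqrt(3) = 0.080251687
u_B4 = 0.291 / sqrt(3) = 0.16800893
uc = sqrt(0.12678457^2 + 0.43723392^2 + 0.22132442^2 + 0.080251687^2 + 0.16800893^2) = 0.53935115
U = k * uc = 2.58 * 0.53935115
U = 1.3915

1.3915


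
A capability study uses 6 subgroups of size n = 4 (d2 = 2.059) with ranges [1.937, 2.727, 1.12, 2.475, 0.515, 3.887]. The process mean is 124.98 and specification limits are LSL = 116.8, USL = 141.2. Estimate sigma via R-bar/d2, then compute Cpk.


R_bar = (1.937 + 2.727 + 1.12 + 2.475 + 0.515 + 3.887) / 6 = 2.1101667
sigma = R_bar / d2 = 2.1101667 / 2.059 = 1.0248503
Cp = (USL - LSL)/(6*sigma) = (141.2 - 116.8)/(6*1.0248503) = 3.9681
Cpu = (141.2 - 124.98)/(3*1.0248503) = 5.2756
Cpl = (124.98 - 116.8)/(3*1.0248503) = 2.6606
Cpk = min(Cpu, Cpl) = 2.6606

2.6606


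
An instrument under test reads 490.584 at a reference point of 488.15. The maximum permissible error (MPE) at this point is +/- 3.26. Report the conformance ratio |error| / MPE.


e = indication - reference = 490.584 - 488.15 = 2.4340
|e| = 2.4340
ratio = |e| / MPE = 2.4340 / 3.26
ratio = 0.7466

0.7466


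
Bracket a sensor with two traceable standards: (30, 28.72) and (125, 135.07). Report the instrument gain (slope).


slope = (y2 - y1) / (x2 - x1)
= (135.07 - 28.72) / (125 - 30)
= 106.3500 / 95
= 1.1195

1.1195


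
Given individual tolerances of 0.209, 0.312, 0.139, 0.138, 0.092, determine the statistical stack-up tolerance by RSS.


RSS = sqrt(0.209^2 + 0.312^2 + 0.139^2 + 0.138^2 + 0.092^2)
= sqrt(0.187854)
= 0.4334

0.4334


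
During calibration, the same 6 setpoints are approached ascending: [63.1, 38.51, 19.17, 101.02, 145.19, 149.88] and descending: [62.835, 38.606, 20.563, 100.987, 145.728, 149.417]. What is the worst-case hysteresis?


|63.1 - 62.835| = 0.2650
|38.51 - 38.606| = 0.0960
|19.17 - 20.563| = 1.3930
|101.02 - 100.987| = 0.0330
|145.19 - 145.728| = 0.5380
|149.88 - 149.417| = 0.4630
hysteresis = max(diffs) = 1.3930

1.3930


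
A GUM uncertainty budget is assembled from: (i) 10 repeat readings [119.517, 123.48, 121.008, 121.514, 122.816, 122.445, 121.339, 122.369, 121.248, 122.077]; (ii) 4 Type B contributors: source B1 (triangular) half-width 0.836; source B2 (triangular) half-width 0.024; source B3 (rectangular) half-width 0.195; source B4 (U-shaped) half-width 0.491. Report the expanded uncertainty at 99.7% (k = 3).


mean = (119.517 + 123.48 + 121.008 + 121.514 + 122.816 + 122.445 + 121.339 + 122.369 + 121.248 + 122.077) / 10 = 121.7813
s = sqrt(sum((x - mean)^2)/(n-1)) = 1.1108579
u_A = s / sqrt(n) = 1.1108579 / sqrt(10) = 0.35128411
u_B1 = 0.836 / sqrt(6) = 0.34129557
u_B2 = 0.024 / sqrt(6) = 0.009797959
u_B3 = 0.195 / sqrt(3) = 0.1125833
u_B4 = 0.491 / sqrt(2) = 0.34718943
uc = sqrt(0.35128411^2 + 0.34129557^2 + 0.009797959^2 + 0.1125833^2 + 0.34718943^2) = 0.61089663
U = k * uc = 3 * 0.61089663
U = 1.8327

1.8327


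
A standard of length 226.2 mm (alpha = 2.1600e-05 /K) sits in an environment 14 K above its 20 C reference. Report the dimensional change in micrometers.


dL = L * alpha * dT
= 226.2 * 2.1600e-05 * 14
= 0.0684029 mm
dL_um = 0.0684029 * 1000 = 68.4029 um

68.4029


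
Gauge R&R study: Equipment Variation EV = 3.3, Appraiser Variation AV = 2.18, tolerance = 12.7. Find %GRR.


GRR = sqrt(EV^2 + AV^2) = sqrt(3.3^2 + 2.18^2) = 3.9550474
%GRR = GRR / tol * 100 = 3.9550474 / 12.7 * 100
%GRR = 31.1421

31.1421


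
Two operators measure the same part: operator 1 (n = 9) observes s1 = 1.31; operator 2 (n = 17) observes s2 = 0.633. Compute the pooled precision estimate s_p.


s_p = sqrt(((n1-1)*s1^2 + (n2-1)*s2^2) / (n1+n2-2))
numerator = (9-1)*1.31^2 + (17-1)*0.633^2 = 13.7288 + 6.411024 = 20.139824
denominator = 9 + 17 - 2 = 24
s_p^2 = 20.139824 / 24 = 0.83915933
s_p = sqrt(0.83915933) = 0.9161

0.9161


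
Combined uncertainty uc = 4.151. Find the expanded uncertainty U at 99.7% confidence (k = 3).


U = k * uc
U = 3 * 4.151
U = 12.4530

12.4530


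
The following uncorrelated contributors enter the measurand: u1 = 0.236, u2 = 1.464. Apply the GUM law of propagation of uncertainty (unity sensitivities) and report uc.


uc = sqrt(0.236^2 + 1.464^2)
uc = sqrt(2.198992)
uc = 1.4829

1.4829


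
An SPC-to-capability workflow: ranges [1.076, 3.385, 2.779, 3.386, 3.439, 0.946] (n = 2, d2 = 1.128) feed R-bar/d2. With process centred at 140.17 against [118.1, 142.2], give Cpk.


R_bar = (1.076 + 3.385 + 2.779 + 3.386 + 3.439 + 0.946) / 6 = 2.5018333
sigma = R_bar / d2 = 2.5018333 / 1.128 = 2.2179373
Cp = (USL - LSL)/(6*sigma) = (142.2 - 118.1)/(6*2.2179373) = 1.8110
Cpu = (142.2 - 140.17)/(3*2.2179373) = 0.3051
Cpl = (140.17 - 118.1)/(3*2.2179373) = 3.3169
Cpk = min(Cpu, Cpl) = 0.3051

0.3051


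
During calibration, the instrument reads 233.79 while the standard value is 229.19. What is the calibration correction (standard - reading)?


Correction = standard - reading
= 229.19 - 233.79
= -4.6000

-4.6000


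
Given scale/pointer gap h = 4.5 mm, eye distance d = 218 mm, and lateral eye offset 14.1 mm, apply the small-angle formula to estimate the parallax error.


error = h * offset / d
= 4.5 * 14.1 / 218
= 0.2911

0.2911


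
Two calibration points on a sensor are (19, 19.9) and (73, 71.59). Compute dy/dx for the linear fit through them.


slope = (y2 - y1) / (x2 - x1)
= (71.59 - 19.9) / (73 - 19)
= 51.6900 / 54
= 0.9572

0.9572


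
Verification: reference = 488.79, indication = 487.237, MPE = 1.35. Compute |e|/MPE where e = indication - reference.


e = indication - reference = 487.237 - 488.79 = -1.5530
|e| = 1.5530
ratio = |e| / MPE = 1.5530 / 1.35
ratio = 1.1504

1.1504


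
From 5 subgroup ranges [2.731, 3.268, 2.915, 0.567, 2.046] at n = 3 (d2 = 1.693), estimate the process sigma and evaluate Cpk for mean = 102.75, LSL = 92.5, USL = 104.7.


R_bar = (2.731 + 3.268 + 2.915 + 0.567 + 2.046) / 5 = 2.3054
sigma = R_bar / d2 = 2.3054 / 1.693 = 1.3617247
Cp = (USL - LSL)/(6*sigma) = (104.7 - 92.5)/(6*1.3617247) = 1.4932
Cpu = (104.7 - 102.75)/(3*1.3617247) = 0.4773
Cpl = (102.75 - 92.5)/(3*1.3617247) = 2.5091
Cpk = min(Cpu, Cpl) = 0.4773

0.4773


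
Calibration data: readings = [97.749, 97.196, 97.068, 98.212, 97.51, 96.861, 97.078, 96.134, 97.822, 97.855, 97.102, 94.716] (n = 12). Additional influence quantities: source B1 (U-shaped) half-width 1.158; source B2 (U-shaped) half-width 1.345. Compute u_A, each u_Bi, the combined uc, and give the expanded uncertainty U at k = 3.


mean = (97.749 + 97.196 + 97.068 + 98.212 + 97.51 + 96.861 + 97.078 + 96.134 + 97.822 + 97.855 + 97.102 + 94.716) / 12 = 97.10858333
s = sqrt(sum((x - mean)^2)/(n-1)) = 0.9342343
u_A = s / sqrt(n) = 0.9342343 / sqrt(12) = 0.26969021
u_B1 = 1.158 / sqrt(2) = 0.81882965
u_B2 = 1.345 / sqrt(2) = 0.95105862
uc = sqrt(0.26969021^2 + 0.81882965^2 + 0.95105862^2) = 1.2836383
U = k * uc = 3 * 1.2836383
U = 3.8509

3.8509


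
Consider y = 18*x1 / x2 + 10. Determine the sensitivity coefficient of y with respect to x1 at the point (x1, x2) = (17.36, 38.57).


y = 18*x1 / x2 + 10
dy/dx1 = 18/x2
Evaluate at x2 = 38.57: c1 = 18 / 38.57
c1 = 0.4667

0.4667


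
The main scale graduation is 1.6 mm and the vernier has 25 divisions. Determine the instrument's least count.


LC = MSD / n_div
= 1.6 / 25
= 0.0640

0.0640


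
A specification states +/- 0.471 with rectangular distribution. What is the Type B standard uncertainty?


u_B = half_width / sqrt(3)
u_B = 0.471 / 1.7320508
u_B = 0.2719

0.2719


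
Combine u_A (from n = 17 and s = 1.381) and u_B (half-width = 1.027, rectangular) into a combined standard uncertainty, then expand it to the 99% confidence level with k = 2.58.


u_A = s / sqrt(n) = 1.381 / sqrt(17) = 0.3349417
u_B = half_width / sqrt(3) = 1.027 / sqrt(3) = 0.59293873
uc = sqrt(u_A^2 + u_B^2) = sqrt(0.3349417^2 + 0.59293873^2) = 0.68100094
U = k * uc = 2.58 * 0.68100094
U = 1.7570

1.7570


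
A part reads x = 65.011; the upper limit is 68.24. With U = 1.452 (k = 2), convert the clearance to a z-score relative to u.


u = U / k = 1.452 / 2 = 0.726
margin = |USL - x| = |68.24 - 65.011| = 3.229
z = margin / u = 3.229 / 0.726
z = 4.4477

4.4477


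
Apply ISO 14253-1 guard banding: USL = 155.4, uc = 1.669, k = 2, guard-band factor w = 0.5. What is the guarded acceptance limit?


U = k * uc = 2 * 1.669 = 3.338
guard band g = w * U = 0.5 * 3.338 = 1.669
AL = USL - g = 155.4 - 1.669
AL = 153.7310

153.7310


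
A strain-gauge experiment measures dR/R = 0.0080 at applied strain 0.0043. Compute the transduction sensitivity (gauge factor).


GF = (dR/R) / epsilon
= 0.0080 / 0.0043
= 1.8605

1.8605


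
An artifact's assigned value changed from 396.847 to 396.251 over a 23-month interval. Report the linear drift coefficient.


rate = (v2 - v1) / months
= (396.251 - 396.847) / 23
= -0.5960 / 23
= -0.0259

-0.0259


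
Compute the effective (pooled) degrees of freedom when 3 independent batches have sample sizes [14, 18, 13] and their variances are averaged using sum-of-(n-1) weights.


nu = sum_i (n_i - 1)
nu = ((14 - 1) + (18 - 1) + (13 - 1))
nu = 13 + 17 + 12
nu = 42

42


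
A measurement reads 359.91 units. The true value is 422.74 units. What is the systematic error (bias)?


Systematic error = measured - true
= 359.91 - 422.74
= -62.8300

-62.8300


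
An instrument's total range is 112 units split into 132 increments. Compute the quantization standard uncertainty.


resolution = range / divisions
resolution = 112 / 132 = 0.84848485
u_res = resolution / (2*sqrt(3))
u_res = 0.84848485 / 3.4641016
u_res = 0.2449

0.2449


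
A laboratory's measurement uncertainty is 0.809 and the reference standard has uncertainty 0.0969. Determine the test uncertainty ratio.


TUR = u_lab / u_ref
= 0.809 / 0.0969
= 8.3488

8.3488


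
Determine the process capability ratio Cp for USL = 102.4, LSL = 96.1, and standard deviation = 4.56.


Cp = (USL - LSL) / (6 * sigma)
= (102.4 - 96.1) / (6 * 4.56)
= 6.3000 / 27.3600
= 0.2303

0.2303


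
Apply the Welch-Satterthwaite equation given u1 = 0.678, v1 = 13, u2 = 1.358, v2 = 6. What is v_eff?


uc = sqrt(u1^2 + u2^2) = sqrt(0.678^2 + 1.358^2) = 1.5178432
v_eff = uc^4 / (u1^4/v1 + u2^4/v2)
= 1.5178432^4 / (0.678^4/13 + 1.358^4/6)
= 5.3077155 / 0.58307804
v_eff = 9.1029

9.1029


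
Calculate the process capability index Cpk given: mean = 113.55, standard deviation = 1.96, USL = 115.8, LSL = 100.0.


Cpu = (USL - mean) / (3*sigma) = (115.8 - 113.55) / (3*1.96) = 0.3827
Cpl = (mean - LSL) / (3*sigma) = (113.55 - 100.0) / (3*1.96) = 2.3044
Cpk = min(Cpu, Cpl) = 0.3827

0.3827


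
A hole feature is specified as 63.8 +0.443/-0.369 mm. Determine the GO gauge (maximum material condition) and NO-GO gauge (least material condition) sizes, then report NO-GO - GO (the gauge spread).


GO = nominal - lower_tol (smallest hole = maximum material condition)
GO = 63.8 - 0.369 = 63.431
NO-GO = nominal + upper_tol (largest hole = least material condition)
NO-GO = 63.8 + 0.443 = 64.243
spread = NO-GO - GO = 64.243 - 63.431 = 0.8120

0.8120


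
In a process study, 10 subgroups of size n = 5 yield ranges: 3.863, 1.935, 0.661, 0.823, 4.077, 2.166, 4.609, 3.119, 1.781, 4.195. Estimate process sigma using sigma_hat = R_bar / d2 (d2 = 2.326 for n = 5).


R_bar = (3.863 + 1.935 + 0.661 + 0.823 + 4.077 + 2.166 + 4.609 + 3.119 + 1.781 + 4.195) / 10
R_bar = 27.229 / 10 = 2.7229
sigma_hat = R_bar / d2 = 2.7229 / 2.326 = 1.1706

1.1706


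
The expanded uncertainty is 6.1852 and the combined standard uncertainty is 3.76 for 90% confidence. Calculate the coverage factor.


k = U / uc
k = 6.1852 / 3.76
k = 1.645

1.645


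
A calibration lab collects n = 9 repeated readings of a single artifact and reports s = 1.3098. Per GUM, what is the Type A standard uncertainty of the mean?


u_A = s / sqrt(n)
u_A = 1.3098 / sqrt(9)
u_A = 1.3098 / 3
u_A = 0.4366

0.4366


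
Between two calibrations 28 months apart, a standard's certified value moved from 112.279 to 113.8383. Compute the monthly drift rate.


rate = (v2 - v1) / months
= (113.8383 - 112.279) / 28
= 1.5593 / 28
= 0.0557

0.0557


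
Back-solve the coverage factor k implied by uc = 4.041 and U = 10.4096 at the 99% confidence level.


k = U / uc
k = 10.4096 / 4.041
k = 2.576

2.576


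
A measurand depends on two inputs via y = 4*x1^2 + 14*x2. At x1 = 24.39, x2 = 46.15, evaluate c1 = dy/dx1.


y = 4*x1^2 + 14*x2
dy/dx1 = 2*4*x1
Evaluate at x1 = 24.39: c1 = 8 * 24.39
c1 = 195.1200

195.1200


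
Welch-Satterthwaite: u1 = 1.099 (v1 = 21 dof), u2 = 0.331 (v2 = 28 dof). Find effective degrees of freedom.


uc = sqrt(u1^2 + u2^2) = sqrt(1.099^2 + 0.331^2) = 1.1477639
v_eff = uc^4 / (u1^4/v1 + u2^4/v2)
= 1.1477639^4 / (1.099^4/21 + 0.331^4/28)
= 1.7354426 / 0.06989457
v_eff = 24.8294

24.8294


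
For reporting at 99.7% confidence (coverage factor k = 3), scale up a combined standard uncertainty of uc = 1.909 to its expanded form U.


U = k * uc
U = 3 * 1.909
U = 5.7270

5.7270


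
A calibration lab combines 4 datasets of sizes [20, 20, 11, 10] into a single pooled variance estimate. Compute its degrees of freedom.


nu = sum_i (n_i - 1)
nu = ((20 - 1) + (20 - 1) + (11 - 1) + (10 - 1))
nu = 19 + 19 + 10 + 9
nu = 57

57


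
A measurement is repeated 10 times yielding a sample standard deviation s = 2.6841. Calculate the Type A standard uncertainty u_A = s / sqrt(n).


u_A = s / sqrt(n)
u_A = 2.6841 / sqrt(10)
u_A = 2.6841 / 3.1622777
u_A = 0.8488

0.8488


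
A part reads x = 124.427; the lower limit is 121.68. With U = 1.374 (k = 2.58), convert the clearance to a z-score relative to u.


u = U / k = 1.374 / 2.58 = 0.53255814
margin = |LSL - x| = |121.68 - 124.427| = 2.747
z = margin / u = 2.747 / 0.53255814
z = 5.1581

5.1581


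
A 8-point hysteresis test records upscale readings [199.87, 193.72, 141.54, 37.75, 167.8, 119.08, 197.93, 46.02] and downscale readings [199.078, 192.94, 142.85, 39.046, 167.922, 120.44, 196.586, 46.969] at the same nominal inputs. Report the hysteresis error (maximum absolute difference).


|199.87 - 199.078| = 0.7920
|193.72 - 192.94| = 0.7800
|141.54 - 142.85| = 1.3100
|37.75 - 39.046| = 1.2960
|167.8 - 167.922| = 0.1220
|119.08 - 120.44| = 1.3600
|197.93 - 196.586| = 1.3440
|46.02 - 46.969| = 0.9490
hysteresis = max(diffs) = 1.3600

1.3600


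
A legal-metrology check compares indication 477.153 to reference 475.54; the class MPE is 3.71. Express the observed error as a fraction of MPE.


e = indication - reference = 477.153 - 475.54 = 1.6130
|e| = 1.6130
ratio = |e| / MPE = 1.6130 / 3.71
ratio = 0.4348

0.4348


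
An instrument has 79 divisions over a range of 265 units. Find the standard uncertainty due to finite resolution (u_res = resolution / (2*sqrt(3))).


resolution = range / divisions
resolution = 265 / 79 = 3.3544304
u_res = resolution / (2*sqrt(3))
u_res = 3.3544304 / 3.4641016
u_res = 0.9683

0.9683


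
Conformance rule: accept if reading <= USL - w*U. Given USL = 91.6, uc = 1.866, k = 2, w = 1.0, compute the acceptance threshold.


U = k * uc = 2 * 1.866 = 3.732
guard band g = w * U = 1.0 * 3.732 = 3.732
AL = USL - g = 91.6 - 3.732
AL = 87.8680

87.8680


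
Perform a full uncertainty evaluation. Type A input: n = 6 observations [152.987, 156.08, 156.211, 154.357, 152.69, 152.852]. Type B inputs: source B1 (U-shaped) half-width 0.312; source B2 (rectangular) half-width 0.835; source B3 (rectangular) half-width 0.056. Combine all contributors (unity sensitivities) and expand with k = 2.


mean = (152.987 + 156.08 + 156.211 + 154.357 + 152.69 + 152.852) / 6 = 154.1961667
s = sqrt(sum((x - mean)^2)/(n-1)) = 1.6230622
u_A = s / sqrt(n) = 1.6230622 / sqrt(6) = 0.66261237
u_B1 = 0.312 / sqrt(2) = 0.22061732
u_B2 = 0.835 / sqrt(3) = 0.48208747
u_B3 = 0.056 / sqrt(3) = 0.032331615
uc = sqrt(0.66261237^2 + 0.22061732^2 + 0.48208747^2 + 0.032331615^2) = 0.84922366
U = k * uc = 2 * 0.84922366
U = 1.6984

1.6984


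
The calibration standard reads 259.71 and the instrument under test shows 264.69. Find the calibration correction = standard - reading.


Correction = standard - reading
= 259.71 - 264.69
= -4.9800

-4.9800


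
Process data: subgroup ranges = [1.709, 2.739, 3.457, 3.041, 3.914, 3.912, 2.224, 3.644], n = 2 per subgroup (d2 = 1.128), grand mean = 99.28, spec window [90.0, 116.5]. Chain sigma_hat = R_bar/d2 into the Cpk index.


R_bar = (1.709 + 2.739 + 3.457 + 3.041 + 3.914 + 3.912 + 2.224 + 3.644) / 8 = 3.08
sigma = R_bar / d2 = 3.08 / 1.128 = 2.7304965
Cp = (USL - LSL)/(6*sigma) = (116.5 - 90.0)/(6*2.7304965) = 1.6175
Cpu = (116.5 - 99.28)/(3*2.7304965) = 2.1022
Cpl = (99.28 - 90.0)/(3*2.7304965) = 1.1329
Cpk = min(Cpu, Cpl) = 1.1329

1.1329


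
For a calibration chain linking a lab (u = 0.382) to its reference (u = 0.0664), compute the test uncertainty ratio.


TUR = u_lab / u_ref
= 0.382 / 0.0664
= 5.7530

5.7530


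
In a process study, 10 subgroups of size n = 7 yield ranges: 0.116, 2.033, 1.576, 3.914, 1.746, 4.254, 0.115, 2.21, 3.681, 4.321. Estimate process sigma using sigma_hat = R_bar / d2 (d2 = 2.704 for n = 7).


R_bar = (0.116 + 2.033 + 1.576 + 3.914 + 1.746 + 4.254 + 0.115 + 2.21 + 3.681 + 4.321) / 10
R_bar = 23.966 / 10 = 2.3966
sigma_hat = R_bar / d2 = 2.3966 / 2.704 = 0.8863

0.8863


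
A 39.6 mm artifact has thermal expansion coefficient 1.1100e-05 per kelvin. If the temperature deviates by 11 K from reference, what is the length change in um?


dL = L * alpha * dT
= 39.6 * 1.1100e-05 * 11
= 0.0048352 mm
dL_um = 0.0048352 * 1000 = 4.8352 um

4.8352


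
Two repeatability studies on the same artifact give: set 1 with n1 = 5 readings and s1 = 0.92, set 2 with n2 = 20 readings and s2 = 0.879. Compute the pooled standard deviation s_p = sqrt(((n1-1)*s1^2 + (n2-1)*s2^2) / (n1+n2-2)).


s_p = sqrt(((n1-1)*s1^2 + (n2-1)*s2^2) / (n1+n2-2))
numerator = (5-1)*0.92^2 + (20-1)*0.879^2 = 3.3856 + 14.680179 = 18.065779
denominator = 5 + 20 - 2 = 23
s_p^2 = 18.065779 / 23 = 0.78546865
s_p = sqrt(0.78546865) = 0.8863

0.8863


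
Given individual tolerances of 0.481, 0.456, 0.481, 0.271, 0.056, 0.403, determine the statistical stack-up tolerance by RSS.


RSS = sqrt(0.481^2 + 0.456^2 + 0.481^2 + 0.271^2 + 0.056^2 + 0.403^2)
= sqrt(0.909644)
= 0.9538

0.9538


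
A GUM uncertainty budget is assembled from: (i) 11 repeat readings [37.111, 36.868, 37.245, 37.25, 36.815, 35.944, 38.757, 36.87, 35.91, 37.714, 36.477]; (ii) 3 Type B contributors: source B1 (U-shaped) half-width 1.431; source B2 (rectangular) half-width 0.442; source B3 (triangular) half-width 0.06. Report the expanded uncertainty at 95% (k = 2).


mean = (37.111 + 36.868 + 37.245 + 37.25 + 36.815 + 35.944 + 38.757 + 36.87 + 35.91 + 37.714 + 36.477) / 11 = 36.99645455
s = sqrt(sum((x - mean)^2)/(n-1)) = 0.79855286
u_A = s / sqrt(n) = 0.79855286 / sqrt(11) = 0.24077275
u_B1 = 1.431 / sqrt(2) = 1.0118698
u_B2 = 0.442 / sqrt(3) = 0.25518882
u_B3 = 0.06 / sqrt(6) = 0.024494897
uc = sqrt(0.24077275^2 + 1.0118698^2 + 0.25518882^2 + 0.024494897^2) = 1.0712485
U = k * uc = 2 * 1.0712485
U = 2.1425

2.1425


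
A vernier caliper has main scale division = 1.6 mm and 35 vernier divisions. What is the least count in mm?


LC = MSD / n_div
= 1.6 / 35
= 0.0457

0.0457


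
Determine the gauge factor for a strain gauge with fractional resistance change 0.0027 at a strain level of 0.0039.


GF = (dR/R) / epsilon
= 0.0027 / 0.0039
= 0.6923

0.6923


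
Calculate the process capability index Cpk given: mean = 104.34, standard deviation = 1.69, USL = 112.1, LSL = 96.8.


Cpu = (USL - mean) / (3*sigma) = (112.1 - 104.34) / (3*1.69) = 1.5306
Cpl = (mean - LSL) / (3*sigma) = (104.34 - 96.8) / (3*1.69) = 1.4872
Cpk = min(Cpu, Cpl) = 1.4872

1.4872


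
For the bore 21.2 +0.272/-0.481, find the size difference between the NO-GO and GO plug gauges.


GO = nominal - lower_tol (smallest hole = maximum material condition)
GO = 21.2 - 0.481 = 20.719
NO-GO = nominal + upper_tol (largest hole = least material condition)
NO-GO = 21.2 + 0.272 = 21.472
spread = NO-GO - GO = 21.472 - 20.719 = 0.7530

0.7530
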